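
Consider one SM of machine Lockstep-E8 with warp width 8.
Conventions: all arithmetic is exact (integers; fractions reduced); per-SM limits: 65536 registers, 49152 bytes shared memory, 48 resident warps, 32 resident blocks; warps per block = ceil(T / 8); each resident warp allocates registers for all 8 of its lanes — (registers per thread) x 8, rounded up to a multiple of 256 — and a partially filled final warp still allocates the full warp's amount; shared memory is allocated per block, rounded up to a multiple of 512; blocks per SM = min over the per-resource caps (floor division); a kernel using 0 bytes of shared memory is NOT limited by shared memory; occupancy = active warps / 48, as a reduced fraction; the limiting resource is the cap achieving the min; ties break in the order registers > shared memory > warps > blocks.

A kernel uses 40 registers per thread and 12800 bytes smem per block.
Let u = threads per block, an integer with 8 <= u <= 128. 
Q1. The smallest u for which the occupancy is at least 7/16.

Answer: u = 49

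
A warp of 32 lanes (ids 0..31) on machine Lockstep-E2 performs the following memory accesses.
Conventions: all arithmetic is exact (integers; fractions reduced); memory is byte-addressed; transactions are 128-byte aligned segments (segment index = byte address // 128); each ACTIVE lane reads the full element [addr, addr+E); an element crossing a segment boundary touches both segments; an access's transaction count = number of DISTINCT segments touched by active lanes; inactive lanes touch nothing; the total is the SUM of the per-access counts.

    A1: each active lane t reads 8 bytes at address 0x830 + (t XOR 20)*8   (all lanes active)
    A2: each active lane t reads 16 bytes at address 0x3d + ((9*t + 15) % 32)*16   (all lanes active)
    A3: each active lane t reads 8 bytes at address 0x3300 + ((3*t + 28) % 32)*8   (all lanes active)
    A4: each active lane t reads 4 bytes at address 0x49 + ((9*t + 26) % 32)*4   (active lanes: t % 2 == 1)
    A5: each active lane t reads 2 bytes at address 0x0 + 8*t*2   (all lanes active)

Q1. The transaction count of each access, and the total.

A1: 3 transactions
A2: 5 transactions
A3: 2 transactions
A4: 2 transactions
A5: 4 transactions

Answer: 3,5,2,2,4; total 16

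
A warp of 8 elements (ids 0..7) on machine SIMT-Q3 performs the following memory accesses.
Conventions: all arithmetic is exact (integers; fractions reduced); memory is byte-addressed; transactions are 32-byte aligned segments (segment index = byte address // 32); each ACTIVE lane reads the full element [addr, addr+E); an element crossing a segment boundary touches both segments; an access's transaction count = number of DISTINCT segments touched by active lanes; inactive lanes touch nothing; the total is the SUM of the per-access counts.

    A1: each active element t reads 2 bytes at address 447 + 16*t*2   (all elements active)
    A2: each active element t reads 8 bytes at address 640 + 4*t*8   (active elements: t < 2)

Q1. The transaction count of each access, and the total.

A1: 9 transactions
A2: 2 transactions

Answer: 9,2; total 11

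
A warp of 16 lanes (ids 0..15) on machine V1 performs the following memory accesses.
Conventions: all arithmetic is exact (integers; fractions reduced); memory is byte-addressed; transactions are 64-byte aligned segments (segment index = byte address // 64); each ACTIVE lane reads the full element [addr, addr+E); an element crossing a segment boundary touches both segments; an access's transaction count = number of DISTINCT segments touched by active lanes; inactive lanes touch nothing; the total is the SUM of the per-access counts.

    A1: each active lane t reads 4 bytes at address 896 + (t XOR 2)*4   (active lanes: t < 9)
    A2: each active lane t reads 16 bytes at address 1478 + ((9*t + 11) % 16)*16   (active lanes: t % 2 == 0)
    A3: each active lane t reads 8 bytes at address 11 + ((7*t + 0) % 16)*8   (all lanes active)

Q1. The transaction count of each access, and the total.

A1: 1 transaction
A2: 5 transactions
A3: 3 transactions

Answer: 1,5,3; total 9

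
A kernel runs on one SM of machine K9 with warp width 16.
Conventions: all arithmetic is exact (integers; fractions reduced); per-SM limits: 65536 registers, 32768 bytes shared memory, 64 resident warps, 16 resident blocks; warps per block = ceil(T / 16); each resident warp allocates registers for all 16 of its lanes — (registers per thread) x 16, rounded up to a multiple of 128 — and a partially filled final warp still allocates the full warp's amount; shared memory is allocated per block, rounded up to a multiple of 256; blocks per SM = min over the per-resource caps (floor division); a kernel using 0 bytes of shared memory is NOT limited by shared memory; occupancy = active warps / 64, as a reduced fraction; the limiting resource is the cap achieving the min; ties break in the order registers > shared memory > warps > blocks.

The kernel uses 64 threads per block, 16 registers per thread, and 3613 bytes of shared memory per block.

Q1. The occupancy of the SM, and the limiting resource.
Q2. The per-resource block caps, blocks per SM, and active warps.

Answer: occupancy 1/2, limited by shared memory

registers: 64 blocks
shared memory: 8 blocks
warps: 16 blocks
blocks: 16 blocks

Answer: 8 blocks, 32 active warps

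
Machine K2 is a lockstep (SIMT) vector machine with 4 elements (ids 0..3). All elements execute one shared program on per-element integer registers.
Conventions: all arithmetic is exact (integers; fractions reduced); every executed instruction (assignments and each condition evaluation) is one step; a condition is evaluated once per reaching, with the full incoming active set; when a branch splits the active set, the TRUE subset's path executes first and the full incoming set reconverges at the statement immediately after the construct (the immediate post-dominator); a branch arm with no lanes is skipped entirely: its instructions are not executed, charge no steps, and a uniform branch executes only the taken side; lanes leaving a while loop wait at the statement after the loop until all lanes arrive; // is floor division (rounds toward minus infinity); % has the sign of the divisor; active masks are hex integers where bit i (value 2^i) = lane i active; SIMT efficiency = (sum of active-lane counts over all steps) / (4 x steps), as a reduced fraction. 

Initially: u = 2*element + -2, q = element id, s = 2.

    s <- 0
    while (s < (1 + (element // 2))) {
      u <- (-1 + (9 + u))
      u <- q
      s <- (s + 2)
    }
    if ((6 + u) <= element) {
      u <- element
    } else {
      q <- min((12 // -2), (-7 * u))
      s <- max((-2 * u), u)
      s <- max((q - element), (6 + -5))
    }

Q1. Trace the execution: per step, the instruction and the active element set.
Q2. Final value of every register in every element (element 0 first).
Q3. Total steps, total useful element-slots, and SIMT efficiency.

step 0: s <- 0                       0xf
step 1: eval (s < (1 + (element // 2))) 0xf
step 2: u <- (-1 + (9 + u))          0xf
step 3: u <- q                       0xf
step 4: s <- (s + 2)                 0xf
step 5: eval (s < (1 + (element // 2))) 0xf
step 6: eval ((6 + u) <= element)    0xf
step 7: q <- min((12 // -2), (-7 * u)) 0xf
step 8: s <- max((-2 * u), u)        0xf
step 9: s <- max((q - element), (6 + -5)) 0xf

Answer: 10 steps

u: 0,1,2,3
q: -6,-7,-14,-21
s: 1,1,1,1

steps = 10; useful = 40; efficiency = 40/40 = 1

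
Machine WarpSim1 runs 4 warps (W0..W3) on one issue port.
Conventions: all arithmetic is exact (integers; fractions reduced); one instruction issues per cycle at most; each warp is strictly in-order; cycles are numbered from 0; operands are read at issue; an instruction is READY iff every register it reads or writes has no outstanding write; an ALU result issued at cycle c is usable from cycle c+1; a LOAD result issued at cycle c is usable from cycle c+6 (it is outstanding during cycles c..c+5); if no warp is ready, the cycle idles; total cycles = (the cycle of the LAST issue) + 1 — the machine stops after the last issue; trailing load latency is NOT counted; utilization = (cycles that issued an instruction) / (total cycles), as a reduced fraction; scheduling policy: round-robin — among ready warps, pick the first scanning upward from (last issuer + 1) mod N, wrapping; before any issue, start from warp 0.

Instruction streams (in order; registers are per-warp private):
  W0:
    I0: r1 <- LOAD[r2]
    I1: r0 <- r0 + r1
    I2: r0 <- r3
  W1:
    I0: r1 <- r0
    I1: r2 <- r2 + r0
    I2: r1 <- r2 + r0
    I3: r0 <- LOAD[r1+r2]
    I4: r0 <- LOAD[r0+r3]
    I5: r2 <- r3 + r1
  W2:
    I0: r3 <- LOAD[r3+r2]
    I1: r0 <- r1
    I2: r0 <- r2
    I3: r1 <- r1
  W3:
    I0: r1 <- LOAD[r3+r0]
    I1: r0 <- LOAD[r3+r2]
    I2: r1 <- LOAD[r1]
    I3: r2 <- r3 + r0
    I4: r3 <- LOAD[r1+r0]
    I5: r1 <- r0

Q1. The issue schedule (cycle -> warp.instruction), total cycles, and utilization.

cycle 0: W0.I0
cycle 1: W1.I0
cycle 2: W2.I0
cycle 3: W3.I0
cycle 4: W1.I1
cycle 5: W2.I1
cycle 6: W3.I1
cycle 7: W0.I1
cycle 8: W1.I2
cycle 9: W2.I2
cycle 10: W3.I2
cycle 11: W0.I2
cycle 12: W1.I3
cycle 13: W2.I3
cycle 14: W3.I3
cycle 15: idle
cycle 16: W3.I4
cycle 17: W3.I5
cycle 18: W1.I4
cycle 19: W1.I5

Answer: 20 cycles, utilization 19/20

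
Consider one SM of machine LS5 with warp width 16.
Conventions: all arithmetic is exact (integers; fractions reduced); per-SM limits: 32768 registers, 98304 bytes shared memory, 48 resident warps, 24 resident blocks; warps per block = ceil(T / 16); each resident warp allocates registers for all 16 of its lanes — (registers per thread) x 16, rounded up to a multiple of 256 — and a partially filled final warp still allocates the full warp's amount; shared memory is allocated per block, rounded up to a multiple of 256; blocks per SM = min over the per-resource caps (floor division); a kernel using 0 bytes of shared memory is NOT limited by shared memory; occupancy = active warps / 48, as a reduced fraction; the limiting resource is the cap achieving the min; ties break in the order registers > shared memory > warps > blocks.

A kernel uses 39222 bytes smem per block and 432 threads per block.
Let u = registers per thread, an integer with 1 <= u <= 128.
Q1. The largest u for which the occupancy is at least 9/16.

Answer: u = 64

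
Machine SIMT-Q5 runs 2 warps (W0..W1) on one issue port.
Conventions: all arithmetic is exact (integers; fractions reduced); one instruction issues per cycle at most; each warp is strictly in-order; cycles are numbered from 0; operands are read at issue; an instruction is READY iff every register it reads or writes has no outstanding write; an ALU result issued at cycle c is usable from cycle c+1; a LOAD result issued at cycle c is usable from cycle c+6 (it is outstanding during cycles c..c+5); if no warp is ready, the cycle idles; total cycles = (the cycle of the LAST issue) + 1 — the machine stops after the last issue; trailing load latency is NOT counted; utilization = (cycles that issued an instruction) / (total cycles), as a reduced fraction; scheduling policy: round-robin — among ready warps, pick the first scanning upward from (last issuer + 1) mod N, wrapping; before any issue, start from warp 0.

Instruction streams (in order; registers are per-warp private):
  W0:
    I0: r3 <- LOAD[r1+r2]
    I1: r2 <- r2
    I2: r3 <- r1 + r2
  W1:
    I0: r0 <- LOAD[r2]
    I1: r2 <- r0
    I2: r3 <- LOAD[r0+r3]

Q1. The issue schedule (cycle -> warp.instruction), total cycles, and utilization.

cycle 0: W0.I0
cycle 1: W1.I0
cycle 2: W0.I1
cycle 3: idle
cycle 4: idle
cycle 5: idle
cycle 6: W0.I2
cycle 7: W1.I1
cycle 8: W1.I2

Answer: 9 cycles, utilization 2/3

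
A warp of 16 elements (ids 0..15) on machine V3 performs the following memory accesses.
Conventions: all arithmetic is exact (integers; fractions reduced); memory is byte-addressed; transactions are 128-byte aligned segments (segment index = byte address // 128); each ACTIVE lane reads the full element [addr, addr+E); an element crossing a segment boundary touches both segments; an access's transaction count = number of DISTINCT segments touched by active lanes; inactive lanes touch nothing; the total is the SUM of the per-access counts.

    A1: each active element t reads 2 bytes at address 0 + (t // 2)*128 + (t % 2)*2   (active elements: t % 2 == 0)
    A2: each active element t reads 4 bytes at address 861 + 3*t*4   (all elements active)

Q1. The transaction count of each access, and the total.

A1: 8 transactions
A2: 3 transactions

Answer: 8,3; total 11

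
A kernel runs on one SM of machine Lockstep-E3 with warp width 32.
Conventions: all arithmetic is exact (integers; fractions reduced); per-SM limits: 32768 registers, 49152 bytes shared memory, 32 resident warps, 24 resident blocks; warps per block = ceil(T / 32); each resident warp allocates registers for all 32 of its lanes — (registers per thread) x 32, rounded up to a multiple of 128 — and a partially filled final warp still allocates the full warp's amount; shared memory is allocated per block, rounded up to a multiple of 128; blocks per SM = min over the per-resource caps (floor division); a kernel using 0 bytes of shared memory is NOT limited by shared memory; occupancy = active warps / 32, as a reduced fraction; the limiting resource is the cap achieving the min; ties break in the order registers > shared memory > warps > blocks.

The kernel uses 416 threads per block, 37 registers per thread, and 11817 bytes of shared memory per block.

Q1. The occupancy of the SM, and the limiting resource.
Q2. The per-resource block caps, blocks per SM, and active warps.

Answer: occupancy 13/32, limited by registers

registers: 1 block
shared memory: 4 blocks
warps: 2 blocks
blocks: 24 blocks

Answer: 1 block, 13 active warps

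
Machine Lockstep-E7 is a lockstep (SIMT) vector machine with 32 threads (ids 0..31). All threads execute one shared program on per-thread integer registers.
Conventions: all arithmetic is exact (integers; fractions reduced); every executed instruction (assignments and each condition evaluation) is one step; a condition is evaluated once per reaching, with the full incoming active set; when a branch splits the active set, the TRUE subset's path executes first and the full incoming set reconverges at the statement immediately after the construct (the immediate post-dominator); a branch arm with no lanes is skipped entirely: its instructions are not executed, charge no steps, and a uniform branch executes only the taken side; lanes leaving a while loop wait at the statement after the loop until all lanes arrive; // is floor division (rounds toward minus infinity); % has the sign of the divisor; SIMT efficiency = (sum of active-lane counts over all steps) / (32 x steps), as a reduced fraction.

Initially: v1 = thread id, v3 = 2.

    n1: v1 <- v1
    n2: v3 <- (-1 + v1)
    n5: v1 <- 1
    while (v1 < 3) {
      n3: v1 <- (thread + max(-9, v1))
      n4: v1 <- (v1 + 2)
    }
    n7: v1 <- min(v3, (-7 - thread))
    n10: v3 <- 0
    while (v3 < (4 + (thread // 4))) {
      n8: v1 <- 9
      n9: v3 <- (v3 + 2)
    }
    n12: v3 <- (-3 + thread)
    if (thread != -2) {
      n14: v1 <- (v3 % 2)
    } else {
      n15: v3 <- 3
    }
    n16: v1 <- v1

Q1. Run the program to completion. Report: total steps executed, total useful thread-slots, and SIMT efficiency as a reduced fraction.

Answer: 32 steps, 832 useful, 13/16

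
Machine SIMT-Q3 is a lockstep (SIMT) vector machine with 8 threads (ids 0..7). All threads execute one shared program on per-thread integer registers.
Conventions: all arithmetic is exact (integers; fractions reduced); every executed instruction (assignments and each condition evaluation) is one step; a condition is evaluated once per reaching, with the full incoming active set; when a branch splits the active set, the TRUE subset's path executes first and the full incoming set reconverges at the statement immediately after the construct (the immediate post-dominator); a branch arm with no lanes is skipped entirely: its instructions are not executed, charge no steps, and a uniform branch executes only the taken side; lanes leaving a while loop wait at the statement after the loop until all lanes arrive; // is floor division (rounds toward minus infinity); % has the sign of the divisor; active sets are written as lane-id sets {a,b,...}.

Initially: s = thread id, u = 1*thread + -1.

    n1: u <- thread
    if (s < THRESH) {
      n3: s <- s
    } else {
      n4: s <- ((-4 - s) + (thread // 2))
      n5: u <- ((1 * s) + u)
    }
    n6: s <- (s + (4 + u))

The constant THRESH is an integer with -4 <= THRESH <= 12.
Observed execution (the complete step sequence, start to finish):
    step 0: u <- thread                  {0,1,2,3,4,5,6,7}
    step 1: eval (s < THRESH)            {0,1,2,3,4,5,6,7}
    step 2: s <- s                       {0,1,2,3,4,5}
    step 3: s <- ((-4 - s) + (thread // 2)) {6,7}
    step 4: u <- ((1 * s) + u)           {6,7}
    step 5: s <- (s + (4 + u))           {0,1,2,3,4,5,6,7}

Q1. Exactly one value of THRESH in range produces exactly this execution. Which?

Answer: THRESH = 6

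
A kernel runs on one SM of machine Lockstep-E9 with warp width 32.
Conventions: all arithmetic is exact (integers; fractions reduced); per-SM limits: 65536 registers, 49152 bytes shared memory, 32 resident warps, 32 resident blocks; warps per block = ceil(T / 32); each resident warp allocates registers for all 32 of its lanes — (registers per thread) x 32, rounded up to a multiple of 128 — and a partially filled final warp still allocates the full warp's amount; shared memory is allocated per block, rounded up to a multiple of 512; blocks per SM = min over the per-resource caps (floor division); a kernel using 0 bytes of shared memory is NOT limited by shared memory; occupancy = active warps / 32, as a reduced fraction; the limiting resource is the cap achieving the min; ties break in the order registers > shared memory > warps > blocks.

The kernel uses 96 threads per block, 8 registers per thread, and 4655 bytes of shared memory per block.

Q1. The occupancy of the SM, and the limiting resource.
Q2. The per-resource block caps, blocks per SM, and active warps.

Answer: occupancy 27/32, limited by shared memory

registers: 85 blocks
shared memory: 9 blocks
warps: 10 blocks
blocks: 32 blocks

Answer: 9 blocks, 27 active warps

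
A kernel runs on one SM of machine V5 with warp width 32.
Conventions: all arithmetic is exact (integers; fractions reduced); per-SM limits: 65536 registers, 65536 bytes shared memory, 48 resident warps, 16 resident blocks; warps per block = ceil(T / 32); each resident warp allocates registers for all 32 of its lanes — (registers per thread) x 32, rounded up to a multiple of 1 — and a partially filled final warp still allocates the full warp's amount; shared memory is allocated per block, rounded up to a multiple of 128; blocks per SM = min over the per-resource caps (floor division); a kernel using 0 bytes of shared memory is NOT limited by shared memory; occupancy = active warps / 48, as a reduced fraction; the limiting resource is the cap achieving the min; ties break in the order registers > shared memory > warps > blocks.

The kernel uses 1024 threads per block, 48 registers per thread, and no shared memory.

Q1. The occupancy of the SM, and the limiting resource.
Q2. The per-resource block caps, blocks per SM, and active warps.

Answer: occupancy 2/3, limited by registers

registers: 1 block
shared memory: no limit (kernel uses none)
warps: 1 block
blocks: 16 blocks

Answer: 1 block, 32 active warps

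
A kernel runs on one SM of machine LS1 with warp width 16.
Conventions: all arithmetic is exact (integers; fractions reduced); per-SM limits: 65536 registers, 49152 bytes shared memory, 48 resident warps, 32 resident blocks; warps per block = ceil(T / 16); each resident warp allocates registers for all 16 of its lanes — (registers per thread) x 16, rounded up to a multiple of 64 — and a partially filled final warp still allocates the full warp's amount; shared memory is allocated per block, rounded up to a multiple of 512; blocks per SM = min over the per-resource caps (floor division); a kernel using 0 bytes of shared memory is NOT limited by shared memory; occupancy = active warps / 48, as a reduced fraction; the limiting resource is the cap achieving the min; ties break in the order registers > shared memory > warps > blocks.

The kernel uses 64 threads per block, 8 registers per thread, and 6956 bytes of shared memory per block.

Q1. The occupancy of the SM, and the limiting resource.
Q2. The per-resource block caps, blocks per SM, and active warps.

Answer: occupancy 1/2, limited by shared memory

registers: 128 blocks
shared memory: 6 blocks
warps: 12 blocks
blocks: 32 blocks

Answer: 6 blocks, 24 active warps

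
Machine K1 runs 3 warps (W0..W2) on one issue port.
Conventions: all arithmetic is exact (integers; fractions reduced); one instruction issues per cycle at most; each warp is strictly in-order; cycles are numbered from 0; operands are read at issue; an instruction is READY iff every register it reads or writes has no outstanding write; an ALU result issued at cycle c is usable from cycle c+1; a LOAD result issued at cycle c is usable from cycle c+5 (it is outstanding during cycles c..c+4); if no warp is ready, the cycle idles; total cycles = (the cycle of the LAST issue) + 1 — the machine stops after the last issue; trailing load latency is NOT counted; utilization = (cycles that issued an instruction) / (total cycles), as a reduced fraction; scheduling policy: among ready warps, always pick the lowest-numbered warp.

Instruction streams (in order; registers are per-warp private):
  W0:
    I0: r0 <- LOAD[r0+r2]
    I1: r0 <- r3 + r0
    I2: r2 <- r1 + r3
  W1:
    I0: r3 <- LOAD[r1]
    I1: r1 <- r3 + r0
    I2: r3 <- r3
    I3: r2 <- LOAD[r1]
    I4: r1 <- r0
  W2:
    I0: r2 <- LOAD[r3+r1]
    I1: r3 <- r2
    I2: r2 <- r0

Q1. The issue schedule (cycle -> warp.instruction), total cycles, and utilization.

cycle 0: W0.I0
cycle 1: W1.I0
cycle 2: W2.I0
cycle 3: idle
cycle 4: idle
cycle 5: W0.I1
cycle 6: W0.I2
cycle 7: W1.I1
cycle 8: W1.I2
cycle 9: W1.I3
cycle 10: W1.I4
cycle 11: W2.I1
cycle 12: W2.I2

Answer: 13 cycles, utilization 11/13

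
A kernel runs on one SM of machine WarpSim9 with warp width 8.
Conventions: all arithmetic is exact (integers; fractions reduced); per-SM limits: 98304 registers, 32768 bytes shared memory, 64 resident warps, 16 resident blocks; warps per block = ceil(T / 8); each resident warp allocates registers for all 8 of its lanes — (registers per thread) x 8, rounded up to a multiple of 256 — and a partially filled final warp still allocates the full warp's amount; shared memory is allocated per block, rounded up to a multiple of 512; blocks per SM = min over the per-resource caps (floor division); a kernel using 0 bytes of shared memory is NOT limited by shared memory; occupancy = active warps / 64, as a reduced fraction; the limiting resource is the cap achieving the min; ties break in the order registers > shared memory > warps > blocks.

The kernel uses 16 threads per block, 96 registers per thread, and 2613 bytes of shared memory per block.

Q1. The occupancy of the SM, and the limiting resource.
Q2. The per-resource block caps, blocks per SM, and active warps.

Answer: occupancy 5/16, limited by shared memory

registers: 64 blocks
shared memory: 10 blocks
warps: 32 blocks
blocks: 16 blocks

Answer: 10 blocks, 20 active warps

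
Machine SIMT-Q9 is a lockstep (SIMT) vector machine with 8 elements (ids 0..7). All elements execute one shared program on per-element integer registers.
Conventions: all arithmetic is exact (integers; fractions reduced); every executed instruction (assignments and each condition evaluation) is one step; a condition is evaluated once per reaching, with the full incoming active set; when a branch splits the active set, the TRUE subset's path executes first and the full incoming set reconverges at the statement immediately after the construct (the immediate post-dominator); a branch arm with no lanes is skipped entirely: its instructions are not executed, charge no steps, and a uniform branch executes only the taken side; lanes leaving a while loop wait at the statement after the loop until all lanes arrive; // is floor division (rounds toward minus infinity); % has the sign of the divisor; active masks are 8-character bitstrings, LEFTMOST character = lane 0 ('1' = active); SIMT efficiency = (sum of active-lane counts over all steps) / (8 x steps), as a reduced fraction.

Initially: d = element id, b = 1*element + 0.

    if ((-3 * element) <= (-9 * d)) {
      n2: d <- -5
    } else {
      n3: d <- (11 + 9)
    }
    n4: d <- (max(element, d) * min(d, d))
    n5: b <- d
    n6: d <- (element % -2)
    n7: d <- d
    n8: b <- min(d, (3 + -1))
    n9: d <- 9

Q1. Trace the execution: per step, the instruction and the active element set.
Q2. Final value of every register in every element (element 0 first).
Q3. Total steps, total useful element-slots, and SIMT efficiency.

step 0: eval ((-3 * element) <= (-9 * d)) 11111111
step 1: d <- -5                      10000000
step 2: d <- (11 + 9)                01111111
step 3: d <- (max(element, d) * min(d, d)) 11111111
step 4: b <- d                       11111111
step 5: d <- (element % -2)          11111111
step 6: d <- d                       11111111
step 7: b <- min(d, (3 + -1))        11111111
step 8: d <- 9                       11111111

Answer: 9 steps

d: 9,9,9,9,9,9,9,9
b: 0,-1,0,-1,0,-1,0,-1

steps = 9; useful = 64; efficiency = 64/72 = 8/9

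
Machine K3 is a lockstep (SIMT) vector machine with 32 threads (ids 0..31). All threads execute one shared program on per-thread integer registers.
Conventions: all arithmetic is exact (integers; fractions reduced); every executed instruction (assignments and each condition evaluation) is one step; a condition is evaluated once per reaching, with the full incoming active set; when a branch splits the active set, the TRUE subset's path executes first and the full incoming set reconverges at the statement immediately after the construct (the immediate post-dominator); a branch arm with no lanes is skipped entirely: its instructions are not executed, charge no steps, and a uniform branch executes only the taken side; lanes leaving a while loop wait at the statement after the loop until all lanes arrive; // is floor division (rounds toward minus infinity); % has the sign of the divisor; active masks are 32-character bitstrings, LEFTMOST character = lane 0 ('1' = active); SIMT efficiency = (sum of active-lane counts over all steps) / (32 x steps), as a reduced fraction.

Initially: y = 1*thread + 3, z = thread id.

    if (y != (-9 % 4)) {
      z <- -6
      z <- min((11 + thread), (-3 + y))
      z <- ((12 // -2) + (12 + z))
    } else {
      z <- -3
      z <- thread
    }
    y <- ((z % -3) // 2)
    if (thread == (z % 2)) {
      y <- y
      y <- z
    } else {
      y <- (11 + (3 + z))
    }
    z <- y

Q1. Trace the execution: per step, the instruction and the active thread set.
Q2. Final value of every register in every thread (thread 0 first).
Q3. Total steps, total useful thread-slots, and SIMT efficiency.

step 0: eval (y != (-9 % 4))         11111111111111111111111111111111
step 1: z <- -6                      01111111111111111111111111111111
step 2: z <- min((11 + thread), (-3 + y)) 01111111111111111111111111111111
step 3: z <- ((12 // -2) + (12 + z)) 01111111111111111111111111111111
step 4: z <- -3                      10000000000000000000000000000000
step 5: z <- thread                  10000000000000000000000000000000
step 6: y <- ((z % -3) // 2)         11111111111111111111111111111111
step 7: eval (thread == (z % 2))     11111111111111111111111111111111
step 8: y <- y                       11000000000000000000000000000000
step 9: y <- z                       11000000000000000000000000000000
step 10: y <- (11 + (3 + z))          00111111111111111111111111111111
step 11: z <- y                       11111111111111111111111111111111

Answer: 12 steps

y: 0,7,22,23,24,25,26,27,28,29,30,31,32,33,34,35,36,37,38,39,40,41,42,43,44,45,46,47,48,49,50,51
z: 0,7,22,23,24,25,26,27,28,29,30,31,32,33,34,35,36,37,38,39,40,41,42,43,44,45,46,47,48,49,50,51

steps = 12; useful = 257; efficiency = 257/384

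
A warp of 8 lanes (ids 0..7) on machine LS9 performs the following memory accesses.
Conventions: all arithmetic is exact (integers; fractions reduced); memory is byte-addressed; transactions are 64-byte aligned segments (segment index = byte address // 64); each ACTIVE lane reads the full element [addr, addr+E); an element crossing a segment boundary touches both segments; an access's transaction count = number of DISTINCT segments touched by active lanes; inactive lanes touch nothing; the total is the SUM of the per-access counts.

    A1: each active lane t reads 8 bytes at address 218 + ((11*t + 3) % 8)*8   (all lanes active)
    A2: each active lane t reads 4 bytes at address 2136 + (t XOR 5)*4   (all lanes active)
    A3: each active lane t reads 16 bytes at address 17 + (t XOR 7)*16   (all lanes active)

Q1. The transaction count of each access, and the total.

A1: 2 transactions
A2: 1 transaction
A3: 3 transactions

Answer: 2,1,3; total 6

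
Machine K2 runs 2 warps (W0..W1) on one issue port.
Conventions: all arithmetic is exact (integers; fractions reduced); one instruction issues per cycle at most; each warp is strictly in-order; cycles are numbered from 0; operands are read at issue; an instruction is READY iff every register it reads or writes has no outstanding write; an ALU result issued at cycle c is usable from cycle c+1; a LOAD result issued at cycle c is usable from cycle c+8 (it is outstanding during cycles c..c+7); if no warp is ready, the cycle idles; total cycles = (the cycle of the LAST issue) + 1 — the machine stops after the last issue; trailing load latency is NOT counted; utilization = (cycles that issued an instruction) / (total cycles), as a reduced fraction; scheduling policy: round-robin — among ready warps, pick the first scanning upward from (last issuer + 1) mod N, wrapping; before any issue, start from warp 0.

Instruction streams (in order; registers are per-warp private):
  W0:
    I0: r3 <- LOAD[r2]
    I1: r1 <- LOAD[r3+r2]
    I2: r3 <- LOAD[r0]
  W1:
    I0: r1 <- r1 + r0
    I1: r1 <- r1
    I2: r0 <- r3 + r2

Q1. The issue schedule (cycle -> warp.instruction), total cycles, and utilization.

cycle 0: W0.I0
cycle 1: W1.I0
cycle 2: W1.I1
cycle 3: W1.I2
cycle 4: idle
cycle 5: idle
cycle 6: idle
cycle 7: idle
cycle 8: W0.I1
cycle 9: W0.I2

Answer: 10 cycles, utilization 3/5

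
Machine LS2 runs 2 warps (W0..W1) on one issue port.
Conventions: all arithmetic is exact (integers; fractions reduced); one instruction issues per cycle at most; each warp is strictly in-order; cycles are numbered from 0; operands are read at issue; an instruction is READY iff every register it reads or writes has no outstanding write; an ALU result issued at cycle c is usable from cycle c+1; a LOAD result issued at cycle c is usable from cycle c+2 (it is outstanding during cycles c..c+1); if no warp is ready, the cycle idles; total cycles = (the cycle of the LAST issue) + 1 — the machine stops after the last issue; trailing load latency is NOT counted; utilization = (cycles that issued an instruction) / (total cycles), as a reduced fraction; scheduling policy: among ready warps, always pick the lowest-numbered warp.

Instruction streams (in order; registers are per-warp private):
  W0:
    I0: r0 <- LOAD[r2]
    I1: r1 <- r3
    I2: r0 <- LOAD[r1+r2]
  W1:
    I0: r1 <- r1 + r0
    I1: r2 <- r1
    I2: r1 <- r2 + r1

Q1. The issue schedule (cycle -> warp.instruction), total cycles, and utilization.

cycle 0: W0.I0
cycle 1: W0.I1
cycle 2: W0.I2
cycle 3: W1.I0
cycle 4: W1.I1
cycle 5: W1.I2

Answer: 6 cycles, utilization 1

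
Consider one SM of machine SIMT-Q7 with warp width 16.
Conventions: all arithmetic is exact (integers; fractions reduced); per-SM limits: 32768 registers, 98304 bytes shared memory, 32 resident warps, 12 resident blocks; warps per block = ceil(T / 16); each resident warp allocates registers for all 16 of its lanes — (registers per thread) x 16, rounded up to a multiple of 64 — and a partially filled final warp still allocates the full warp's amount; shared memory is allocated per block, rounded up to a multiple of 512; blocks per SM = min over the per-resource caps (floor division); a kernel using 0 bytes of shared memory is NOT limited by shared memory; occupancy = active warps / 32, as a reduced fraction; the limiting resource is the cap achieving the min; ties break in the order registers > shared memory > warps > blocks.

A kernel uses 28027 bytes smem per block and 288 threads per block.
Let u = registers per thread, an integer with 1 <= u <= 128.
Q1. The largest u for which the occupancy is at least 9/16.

Answer: u = 112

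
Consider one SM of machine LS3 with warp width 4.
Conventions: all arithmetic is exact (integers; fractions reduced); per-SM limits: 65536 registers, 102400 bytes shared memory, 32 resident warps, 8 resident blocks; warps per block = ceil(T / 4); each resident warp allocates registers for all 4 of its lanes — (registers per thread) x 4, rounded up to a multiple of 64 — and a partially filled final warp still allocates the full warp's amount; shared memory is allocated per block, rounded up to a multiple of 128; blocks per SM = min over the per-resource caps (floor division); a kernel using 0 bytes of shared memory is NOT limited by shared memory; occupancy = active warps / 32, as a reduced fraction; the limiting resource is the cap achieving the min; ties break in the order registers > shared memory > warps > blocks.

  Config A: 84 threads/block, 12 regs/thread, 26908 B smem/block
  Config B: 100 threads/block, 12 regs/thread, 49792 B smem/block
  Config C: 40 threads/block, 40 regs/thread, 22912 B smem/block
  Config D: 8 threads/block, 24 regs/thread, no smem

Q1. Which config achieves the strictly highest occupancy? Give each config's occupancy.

occupancies: A 21/32, B 25/32, C 15/16, D 1/2

Answer: C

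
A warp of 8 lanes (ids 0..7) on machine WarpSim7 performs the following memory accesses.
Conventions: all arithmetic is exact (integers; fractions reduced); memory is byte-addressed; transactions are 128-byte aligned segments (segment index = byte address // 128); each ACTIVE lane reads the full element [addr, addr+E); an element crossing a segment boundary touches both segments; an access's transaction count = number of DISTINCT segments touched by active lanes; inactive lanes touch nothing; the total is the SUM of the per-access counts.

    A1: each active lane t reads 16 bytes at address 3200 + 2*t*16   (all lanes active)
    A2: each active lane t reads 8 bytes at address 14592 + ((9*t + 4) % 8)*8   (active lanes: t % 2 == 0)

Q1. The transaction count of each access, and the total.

A1: 2 transactions
A2: 1 transaction

Answer: 2,1; total 3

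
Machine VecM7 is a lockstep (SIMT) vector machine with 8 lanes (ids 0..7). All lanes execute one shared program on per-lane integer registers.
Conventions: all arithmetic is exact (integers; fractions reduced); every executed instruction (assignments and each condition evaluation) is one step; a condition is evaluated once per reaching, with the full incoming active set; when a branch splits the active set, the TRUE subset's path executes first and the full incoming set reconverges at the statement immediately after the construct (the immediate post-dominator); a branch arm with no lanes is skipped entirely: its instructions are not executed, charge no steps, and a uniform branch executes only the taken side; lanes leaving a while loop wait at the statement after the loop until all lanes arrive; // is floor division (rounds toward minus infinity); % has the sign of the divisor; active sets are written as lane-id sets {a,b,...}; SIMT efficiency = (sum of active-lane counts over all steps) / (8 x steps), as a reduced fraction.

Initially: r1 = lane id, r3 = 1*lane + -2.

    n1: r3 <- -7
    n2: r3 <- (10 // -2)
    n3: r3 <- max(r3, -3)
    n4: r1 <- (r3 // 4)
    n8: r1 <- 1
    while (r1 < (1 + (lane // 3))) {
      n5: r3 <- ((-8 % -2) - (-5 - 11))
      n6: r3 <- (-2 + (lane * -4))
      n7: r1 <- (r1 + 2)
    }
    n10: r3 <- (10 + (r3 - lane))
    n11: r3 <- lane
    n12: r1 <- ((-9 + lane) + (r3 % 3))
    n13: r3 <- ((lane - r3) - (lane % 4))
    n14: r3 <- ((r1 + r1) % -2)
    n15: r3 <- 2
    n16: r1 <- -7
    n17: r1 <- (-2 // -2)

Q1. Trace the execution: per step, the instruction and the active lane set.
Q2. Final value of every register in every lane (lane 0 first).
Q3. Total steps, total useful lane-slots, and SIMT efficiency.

step 0: r3 <- -7                     {0,1,2,3,4,5,6,7}
step 1: r3 <- (10 // -2)             {0,1,2,3,4,5,6,7}
step 2: r3 <- max(r3, -3)            {0,1,2,3,4,5,6,7}
step 3: r1 <- (r3 // 4)              {0,1,2,3,4,5,6,7}
step 4: r1 <- 1                      {0,1,2,3,4,5,6,7}
step 5: eval (r1 < (1 + (lane // 3))) {0,1,2,3,4,5,6,7}
step 6: r3 <- ((-8 % -2) - (-5 - 11)) {3,4,5,6,7}
step 7: r3 <- (-2 + (lane * -4))     {3,4,5,6,7}
step 8: r1 <- (r1 + 2)               {3,4,5,6,7}
step 9: eval (r1 < (1 + (lane // 3))) {3,4,5,6,7}
step 10: r3 <- (10 + (r3 - lane))     {0,1,2,3,4,5,6,7}
step 11: r3 <- lane                   {0,1,2,3,4,5,6,7}
step 12: r1 <- ((-9 + lane) + (r3 % 3)) {0,1,2,3,4,5,6,7}
step 13: r3 <- ((lane - r3) - (lane % 4)) {0,1,2,3,4,5,6,7}
step 14: r3 <- ((r1 + r1) % -2)       {0,1,2,3,4,5,6,7}
step 15: r3 <- 2                      {0,1,2,3,4,5,6,7}
step 16: r1 <- -7                     {0,1,2,3,4,5,6,7}
step 17: r1 <- (-2 // -2)             {0,1,2,3,4,5,6,7}

Answer: 18 steps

r1: 1,1,1,1,1,1,1,1
r3: 2,2,2,2,2,2,2,2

steps = 18; useful = 132; efficiency = 132/144 = 11/12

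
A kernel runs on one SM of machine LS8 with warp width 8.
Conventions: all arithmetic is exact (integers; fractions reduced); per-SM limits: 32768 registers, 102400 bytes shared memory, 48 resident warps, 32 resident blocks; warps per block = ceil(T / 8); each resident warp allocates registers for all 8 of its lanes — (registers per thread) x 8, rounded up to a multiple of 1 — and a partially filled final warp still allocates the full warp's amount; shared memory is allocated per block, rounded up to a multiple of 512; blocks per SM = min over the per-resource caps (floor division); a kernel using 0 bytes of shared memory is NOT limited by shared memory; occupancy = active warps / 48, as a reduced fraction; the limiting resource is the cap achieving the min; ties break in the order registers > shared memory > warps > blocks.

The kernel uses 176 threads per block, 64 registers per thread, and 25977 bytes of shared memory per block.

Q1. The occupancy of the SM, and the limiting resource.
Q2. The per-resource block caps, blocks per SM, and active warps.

Answer: occupancy 11/12, limited by registers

registers: 2 blocks
shared memory: 3 blocks
warps: 2 blocks
blocks: 32 blocks

Answer: 2 blocks, 44 active warps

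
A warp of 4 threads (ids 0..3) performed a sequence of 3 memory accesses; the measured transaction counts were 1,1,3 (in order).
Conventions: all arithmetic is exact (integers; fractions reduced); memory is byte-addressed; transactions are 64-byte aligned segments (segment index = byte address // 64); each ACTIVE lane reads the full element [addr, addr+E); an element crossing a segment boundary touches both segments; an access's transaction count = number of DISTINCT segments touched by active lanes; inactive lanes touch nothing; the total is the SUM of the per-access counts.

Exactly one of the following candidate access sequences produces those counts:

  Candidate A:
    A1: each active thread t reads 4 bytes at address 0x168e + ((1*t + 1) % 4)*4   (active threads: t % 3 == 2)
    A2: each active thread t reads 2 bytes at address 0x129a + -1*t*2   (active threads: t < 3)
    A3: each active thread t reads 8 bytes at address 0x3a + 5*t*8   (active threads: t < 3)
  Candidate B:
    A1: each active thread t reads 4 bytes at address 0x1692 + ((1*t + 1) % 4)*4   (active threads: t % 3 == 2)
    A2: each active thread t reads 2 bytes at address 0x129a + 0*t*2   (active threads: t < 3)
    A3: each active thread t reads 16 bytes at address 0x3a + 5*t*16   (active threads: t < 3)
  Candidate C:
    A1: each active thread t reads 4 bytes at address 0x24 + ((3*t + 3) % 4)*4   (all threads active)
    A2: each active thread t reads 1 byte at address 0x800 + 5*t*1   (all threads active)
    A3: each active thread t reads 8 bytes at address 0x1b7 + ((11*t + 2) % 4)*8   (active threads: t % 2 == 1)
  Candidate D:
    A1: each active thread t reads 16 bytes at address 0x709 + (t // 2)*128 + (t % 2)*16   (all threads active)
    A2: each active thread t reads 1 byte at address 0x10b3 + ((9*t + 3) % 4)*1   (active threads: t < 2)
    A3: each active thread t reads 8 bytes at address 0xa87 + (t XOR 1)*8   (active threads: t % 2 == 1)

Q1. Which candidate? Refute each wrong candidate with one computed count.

B: A3 gives 4 transactions, not 3
C: A3 gives 2 transactions, not 3
D: A1 gives 2 transactions, not 1
A: all counts match (1,1,3)

Answer: A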